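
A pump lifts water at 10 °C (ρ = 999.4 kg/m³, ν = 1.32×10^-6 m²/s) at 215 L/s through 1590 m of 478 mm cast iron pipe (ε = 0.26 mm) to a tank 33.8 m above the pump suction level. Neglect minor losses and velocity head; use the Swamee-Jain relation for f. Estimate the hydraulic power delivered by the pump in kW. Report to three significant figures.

P_hyd ≈ 80.6 kW

V = 4Q/(πD²) = 1.198 m/s; Re = 4.34×10^5; ε/D = 5.44×10^-4; f = 0.01817
h_f = f(L/D)V²/2g = 4.423 m
Total head H = z + h_f = 33.8 + 4.423 = 38.22 m
P_hyd = ρgQH = 999.4·9.81·0.215·38.22 = 80.57 kW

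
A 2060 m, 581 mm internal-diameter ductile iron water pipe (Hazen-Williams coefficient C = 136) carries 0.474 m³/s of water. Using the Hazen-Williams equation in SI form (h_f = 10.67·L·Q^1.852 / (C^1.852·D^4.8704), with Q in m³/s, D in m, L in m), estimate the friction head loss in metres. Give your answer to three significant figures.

h_f = 10.67·2060·0.474^1.852 / (136^1.852·0.581^4.8704) = 8.686 m

h_f ≈ 8.69 m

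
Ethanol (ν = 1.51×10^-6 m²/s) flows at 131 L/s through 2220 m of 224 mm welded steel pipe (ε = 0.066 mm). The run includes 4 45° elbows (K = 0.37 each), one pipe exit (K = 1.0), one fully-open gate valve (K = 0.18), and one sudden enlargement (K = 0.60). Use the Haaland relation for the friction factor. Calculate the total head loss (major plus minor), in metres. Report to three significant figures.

H_L ≈ 91.9 m

V = 4Q/(πD²) = 3.324 m/s; V²/2g = 0.5632 m
Re = 4.93×10^5, ε/D = 2.95×10^-4 → f = 0.01613 (Haaland)
Major: h_f = f(L/D)·V²/2g = 0.01613·9911·0.5632 = 90.02 m
Minor: ΣK = 3.26; h_m = ΣK·V²/2g = 1.836 m
Total H_L = 90.02 + 1.836 = 91.85 m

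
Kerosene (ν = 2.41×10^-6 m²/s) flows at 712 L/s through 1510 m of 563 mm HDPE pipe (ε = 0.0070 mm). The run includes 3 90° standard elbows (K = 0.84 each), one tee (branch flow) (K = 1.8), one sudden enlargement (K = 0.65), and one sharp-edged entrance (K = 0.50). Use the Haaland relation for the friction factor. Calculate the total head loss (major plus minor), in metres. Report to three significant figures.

H_L ≈ 16.4 m

V = 4Q/(πD²) = 2.860 m/s; V²/2g = 0.4169 m
Re = 6.68×10^5, ε/D = 1.24×10^-5 → f = 0.01259 (Haaland)
Major: h_f = f(L/D)·V²/2g = 0.01259·2682·0.4169 = 14.07 m
Minor: ΣK = 5.47; h_m = ΣK·V²/2g = 2.281 m
Total H_L = 14.07 + 2.281 = 16.35 m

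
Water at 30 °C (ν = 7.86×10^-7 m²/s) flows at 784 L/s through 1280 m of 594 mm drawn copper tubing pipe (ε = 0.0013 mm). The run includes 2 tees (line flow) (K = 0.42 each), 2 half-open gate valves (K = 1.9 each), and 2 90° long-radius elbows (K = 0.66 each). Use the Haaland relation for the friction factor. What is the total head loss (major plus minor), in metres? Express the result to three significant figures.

H_L ≈ 11.5 m

V = 4Q/(πD²) = 2.829 m/s; V²/2g = 0.4080 m
Re = 2.14×10^6, ε/D = 2.19×10^-6 → f = 0.01030 (Haaland)
Major: h_f = f(L/D)·V²/2g = 0.01030·2155·0.4080 = 9.051 m
Minor: ΣK = 5.96; h_m = ΣK·V²/2g = 2.431 m
Total H_L = 9.051 + 2.431 = 11.48 m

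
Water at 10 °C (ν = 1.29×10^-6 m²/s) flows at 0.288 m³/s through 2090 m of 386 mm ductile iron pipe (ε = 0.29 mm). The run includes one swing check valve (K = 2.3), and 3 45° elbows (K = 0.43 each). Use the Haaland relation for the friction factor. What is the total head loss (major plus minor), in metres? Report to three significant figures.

V = 4Q/(πD²) = 2.461 m/s; V²/2g = 0.3087 m
Re = 7.36×10^5, ε/D = 7.51×10^-4 → f = 0.01881 (Haaland)
Major: h_f = f(L/D)·V²/2g = 0.01881·5415·0.3087 = 31.45 m
Minor: ΣK = 3.59; h_m = ΣK·V²/2g = 1.108 m
Total H_L = 31.45 + 1.108 = 32.56 m

H_L ≈ 32.6 m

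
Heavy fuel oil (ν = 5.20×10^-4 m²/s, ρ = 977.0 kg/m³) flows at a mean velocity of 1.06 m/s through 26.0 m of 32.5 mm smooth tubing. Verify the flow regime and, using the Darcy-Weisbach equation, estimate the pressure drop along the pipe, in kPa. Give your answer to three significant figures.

Re = VD/ν = 1.06·0.03250/5.20×10^-4 = 66.3 → laminar (Re < 2300)
f = 64/Re = 0.9660
h_f = f(L/D)V²/(2g) = 0.9660·(26.0/0.03250)·1.06²/(2·9.81) = 44.26 m
Δp = ρg·h_f = 977.0·9.81·44.26 = 424.2 kPa

Δp ≈ 424 kPa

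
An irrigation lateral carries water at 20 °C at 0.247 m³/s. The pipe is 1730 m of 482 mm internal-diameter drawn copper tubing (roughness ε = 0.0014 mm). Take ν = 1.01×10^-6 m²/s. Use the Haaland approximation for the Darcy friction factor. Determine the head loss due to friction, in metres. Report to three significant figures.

V = 4Q/(πD²) = 4·0.247/(π·0.482²) = 1.354 m/s
Re = VD/ν = 1.354·0.482/1.01×10^-6 = 6.46×10^5 → turbulent
ε/D = 0.0014/482 = 2.90×10^-6
Haaland: f = 0.01252
h_f = f(L/D)V²/(2g) = 0.01252·(1730/0.482)·1.354²/(2·9.81) = 4.198 m

h_f ≈ 4.20 m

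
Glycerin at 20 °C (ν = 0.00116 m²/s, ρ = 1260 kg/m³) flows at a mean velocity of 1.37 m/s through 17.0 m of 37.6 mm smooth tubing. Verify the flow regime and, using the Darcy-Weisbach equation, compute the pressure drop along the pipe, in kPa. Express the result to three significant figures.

Re = VD/ν = 1.37·0.03760/0.00116 = 44.4 → laminar (Re < 2300)
f = 64/Re = 1.441
h_f = f(L/D)V²/(2g) = 1.441·(17.0/0.03760)·1.37²/(2·9.81) = 62.34 m
Δp = ρg·h_f = 1260·9.81·62.34 = 770.5 kPa

Δp ≈ 770 kPa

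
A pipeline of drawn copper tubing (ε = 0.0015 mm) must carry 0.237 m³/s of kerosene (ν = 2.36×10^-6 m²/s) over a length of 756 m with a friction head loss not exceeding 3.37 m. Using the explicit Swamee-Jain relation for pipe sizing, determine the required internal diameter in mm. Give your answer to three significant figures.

D ≈ 439 mm

Swamee-Jain (Type III): D = 0.66·[ε^1.25·(LQ²/(gh_f))^4.75 + ν·Q^9.4·(L/(gh_f))^5.2]^0.04
LQ²/(gh_f) = 1.284; L/(gh_f) = 22.87
Term 1 = ε^1.25·(…)^4.75 = 1.72×10^-7; Term 2 = ν·Q^9.4·(…)^5.2 = 3.66×10^-5
D = 0.66·(1.72×10^-7 + 3.66×10^-5)^0.04 = 0.4387 m = 439 mm
Check: V = 1.57 m/s, Re = 2.91×10^5, f = 0.01449, h_f = 3.13 m ≈ 3.37 m ✓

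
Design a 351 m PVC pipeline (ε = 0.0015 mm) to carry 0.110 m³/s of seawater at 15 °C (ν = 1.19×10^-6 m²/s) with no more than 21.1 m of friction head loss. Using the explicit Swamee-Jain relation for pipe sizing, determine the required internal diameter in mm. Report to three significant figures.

Swamee-Jain (Type III): D = 0.66·[ε^1.25·(LQ²/(gh_f))^4.75 + ν·Q^9.4·(L/(gh_f))^5.2]^0.04
LQ²/(gh_f) = 0.02052; L/(gh_f) = 1.696
Term 1 = ε^1.25·(…)^4.75 = 5.04×10^-16; Term 2 = ν·Q^9.4·(…)^5.2 = 1.81×10^-14
D = 0.66·(5.04×10^-16 + 1.81×10^-14)^0.04 = 0.1863 m = 186 mm
Check: V = 4.03 m/s, Re = 6.32×10^5, f = 0.01271, h_f = 19.9 m ≈ 21.1 m ✓

D ≈ 186 mm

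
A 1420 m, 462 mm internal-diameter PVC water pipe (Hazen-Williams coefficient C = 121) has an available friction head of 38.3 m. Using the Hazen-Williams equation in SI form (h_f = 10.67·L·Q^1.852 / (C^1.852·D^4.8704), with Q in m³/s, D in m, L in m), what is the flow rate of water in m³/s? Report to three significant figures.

Q ≈ 0.629 m³/s

Rearranging: Q = [h_f·C^1.852·D^4.8704 / (10.67·L)]^(1/1.852)
Q = [38.3·121^1.852·0.462^4.8704 / (10.67·1420)]^0.540 = 0.6287 m³/s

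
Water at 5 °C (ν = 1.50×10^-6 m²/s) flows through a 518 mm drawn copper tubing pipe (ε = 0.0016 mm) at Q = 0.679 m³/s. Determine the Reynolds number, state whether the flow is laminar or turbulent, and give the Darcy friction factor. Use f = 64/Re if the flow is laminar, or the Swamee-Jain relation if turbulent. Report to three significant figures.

Re ≈ 1.11×10^6; turbulent; f ≈ 0.0115

V = 4Q/(πD²) = 3.222 m/s
Re = VD/ν = 3.222·0.518/1.50×10^-6 = 1.11×10^6
Re > 4000 → turbulent; ε/D = 3.09×10^-6
Swamee-Jain: f = 0.01148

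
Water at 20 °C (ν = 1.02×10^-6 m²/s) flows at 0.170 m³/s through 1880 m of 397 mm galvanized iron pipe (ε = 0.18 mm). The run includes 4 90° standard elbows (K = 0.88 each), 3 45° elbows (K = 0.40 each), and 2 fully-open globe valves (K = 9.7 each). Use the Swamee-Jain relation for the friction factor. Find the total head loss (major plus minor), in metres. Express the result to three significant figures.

V = 4Q/(πD²) = 1.373 m/s; V²/2g = 0.09613 m
Re = 5.35×10^5, ε/D = 4.53×10^-4 → f = 0.01742 (Swamee-Jain)
Major: h_f = f(L/D)·V²/2g = 0.01742·4736·0.09613 = 7.929 m
Minor: ΣK = 24.1; h_m = ΣK·V²/2g = 2.319 m
Total H_L = 7.929 + 2.319 = 10.25 m

H_L ≈ 10.2 m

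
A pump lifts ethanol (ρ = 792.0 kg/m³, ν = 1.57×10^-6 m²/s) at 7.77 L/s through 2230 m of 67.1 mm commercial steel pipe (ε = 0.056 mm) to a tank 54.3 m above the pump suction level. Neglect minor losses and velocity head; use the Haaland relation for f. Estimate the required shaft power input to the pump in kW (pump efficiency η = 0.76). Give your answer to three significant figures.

V = 4Q/(πD²) = 2.197 m/s; Re = 9.39×10^4; ε/D = 8.35×10^-4; f = 0.02151
h_f = f(L/D)V²/2g = 175.9 m
Total head H = z + h_f = 54.3 + 175.9 = 230.2 m
P_hyd = ρgQH = 792.0·9.81·0.00777·230.2 = 13.90 kW
P_shaft = P_hyd/η = 13.90/0.76 = 18.29 kW

P_shaft ≈ 18.3 kW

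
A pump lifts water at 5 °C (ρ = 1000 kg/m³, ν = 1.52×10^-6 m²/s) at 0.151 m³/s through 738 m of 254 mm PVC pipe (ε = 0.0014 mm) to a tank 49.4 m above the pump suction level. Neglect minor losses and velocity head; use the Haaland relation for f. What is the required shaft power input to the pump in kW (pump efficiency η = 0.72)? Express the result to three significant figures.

V = 4Q/(πD²) = 2.980 m/s; Re = 4.98×10^5; ε/D = 5.51×10^-6; f = 0.01313
h_f = f(L/D)V²/2g = 17.27 m
Total head H = z + h_f = 49.4 + 17.27 = 66.67 m
P_hyd = ρgQH = 1000·9.81·0.151·66.67 = 98.76 kW
P_shaft = P_hyd/η = 98.76/0.72 = 137.2 kW

P_shaft ≈ 137 kW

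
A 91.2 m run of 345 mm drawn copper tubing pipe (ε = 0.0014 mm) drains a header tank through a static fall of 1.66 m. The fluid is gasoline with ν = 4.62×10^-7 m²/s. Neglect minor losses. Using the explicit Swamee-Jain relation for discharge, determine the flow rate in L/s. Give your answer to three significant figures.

Q ≈ 326 L/s

Swamee-Jain (Type II): Q = -0.965·√(gD⁵h_f/L)·ln[ε/(3.7D) + √(3.17ν²L/(gD³h_f))]
√(gD⁵h_f/L) = √(9.81·0.345⁵·1.66/91.2) = 0.02954
ε/(3.7D) = 1.10×10^-6; √(3.17ν²L/(gD³h_f)) = 9.61×10^-6
Q = -0.965·0.02954·ln(1.070×10^-5) = 0.3263 m³/s
Check: V = 3.49 m/s, Re = 2.61×10^6, f = 0.01013, h_f = 1.66 m ≈ 1.66 m ✓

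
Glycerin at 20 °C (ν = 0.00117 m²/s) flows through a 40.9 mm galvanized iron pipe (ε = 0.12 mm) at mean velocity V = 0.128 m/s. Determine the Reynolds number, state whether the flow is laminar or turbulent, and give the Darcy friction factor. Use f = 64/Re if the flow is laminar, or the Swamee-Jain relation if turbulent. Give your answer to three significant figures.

Re = VD/ν = 0.1280·0.0409/0.00117 = 4.47
Re < 2300 → laminar → f = 64/Re = 14.30

Re ≈ 4.47; laminar; f = 64/Re ≈ 14.3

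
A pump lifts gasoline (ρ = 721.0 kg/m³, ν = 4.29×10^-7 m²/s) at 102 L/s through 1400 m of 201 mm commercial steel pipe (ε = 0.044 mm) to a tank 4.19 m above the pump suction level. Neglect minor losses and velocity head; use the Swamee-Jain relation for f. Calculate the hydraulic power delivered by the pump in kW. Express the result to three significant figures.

V = 4Q/(πD²) = 3.215 m/s; Re = 1.51×10^6; ε/D = 2.19×10^-4; f = 0.01469
h_f = f(L/D)V²/2g = 53.89 m
Total head H = z + h_f = 4.19 + 53.89 = 58.08 m
P_hyd = ρgQH = 721.0·9.81·0.102·58.08 = 41.90 kW

P_hyd ≈ 41.9 kW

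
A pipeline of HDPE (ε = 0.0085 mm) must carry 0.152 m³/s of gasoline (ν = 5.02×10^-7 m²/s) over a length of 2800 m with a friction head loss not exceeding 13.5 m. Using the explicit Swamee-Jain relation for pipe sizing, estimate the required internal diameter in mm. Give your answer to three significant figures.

Swamee-Jain (Type III): D = 0.66·[ε^1.25·(LQ²/(gh_f))^4.75 + ν·Q^9.4·(L/(gh_f))^5.2]^0.04
LQ²/(gh_f) = 0.4885; L/(gh_f) = 21.14
Term 1 = ε^1.25·(…)^4.75 = 1.53×10^-8; Term 2 = ν·Q^9.4·(…)^5.2 = 7.96×10^-8
D = 0.66·(1.53×10^-8 + 7.96×10^-8)^0.04 = 0.3456 m = 346 mm
Check: V = 1.62 m/s, Re = 1.12×10^6, f = 0.01201, h_f = 13.0 m ≈ 13.5 m ✓

D ≈ 346 mm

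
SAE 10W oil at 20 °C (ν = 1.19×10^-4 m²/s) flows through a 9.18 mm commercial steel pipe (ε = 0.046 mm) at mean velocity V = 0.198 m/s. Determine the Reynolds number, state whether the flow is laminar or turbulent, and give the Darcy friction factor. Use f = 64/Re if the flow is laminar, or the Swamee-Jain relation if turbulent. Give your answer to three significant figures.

Re = VD/ν = 0.1980·0.00918/1.19×10^-4 = 15.3
Re < 2300 → laminar → f = 64/Re = 4.190

Re ≈ 15.3; laminar; f = 64/Re ≈ 4.19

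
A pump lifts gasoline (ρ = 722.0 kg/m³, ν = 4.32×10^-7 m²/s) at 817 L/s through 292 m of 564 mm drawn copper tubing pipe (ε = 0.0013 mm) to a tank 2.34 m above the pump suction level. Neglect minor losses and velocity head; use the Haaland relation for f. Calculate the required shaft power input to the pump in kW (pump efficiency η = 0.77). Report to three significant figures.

V = 4Q/(πD²) = 3.270 m/s; Re = 4.27×10^6; ε/D = 2.30×10^-6; f = 0.009309
h_f = f(L/D)V²/2g = 2.627 m
Total head H = z + h_f = 2.34 + 2.627 = 4.967 m
P_hyd = ρgQH = 722.0·9.81·0.817·4.967 = 28.74 kW
P_shaft = P_hyd/η = 28.74/0.77 = 37.33 kW

P_shaft ≈ 37.3 kW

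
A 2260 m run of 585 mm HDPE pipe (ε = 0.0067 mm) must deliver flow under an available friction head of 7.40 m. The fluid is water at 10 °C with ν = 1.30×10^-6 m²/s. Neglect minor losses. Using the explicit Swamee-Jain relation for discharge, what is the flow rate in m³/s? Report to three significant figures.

Q ≈ 0.469 m³/s

Swamee-Jain (Type II): Q = -0.965·√(gD⁵h_f/L)·ln[ε/(3.7D) + √(3.17ν²L/(gD³h_f))]
√(gD⁵h_f/L) = √(9.81·0.585⁵·7.40/2260) = 0.04691
ε/(3.7D) = 3.10×10^-6; √(3.17ν²L/(gD³h_f)) = 2.89×10^-5
Q = -0.965·0.04691·ln(3.196×10^-5) = 0.4686 m³/s
Check: V = 1.74 m/s, Re = 7.85×10^5, f = 0.01234, h_f = 7.38 m ≈ 7.40 m ✓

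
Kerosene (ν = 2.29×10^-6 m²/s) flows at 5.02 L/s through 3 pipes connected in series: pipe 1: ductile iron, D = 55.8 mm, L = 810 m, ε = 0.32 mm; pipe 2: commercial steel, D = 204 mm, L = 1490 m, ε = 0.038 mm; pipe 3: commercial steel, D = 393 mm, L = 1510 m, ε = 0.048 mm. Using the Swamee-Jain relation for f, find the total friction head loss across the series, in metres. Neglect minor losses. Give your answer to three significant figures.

H ≈ 105 m

Pipe 1: V = 2.053 m/s, Re = 5.00×10^4, ε/D = 0.00573, f = 0.03370, h_1 = f(L/D)V²/2g = 105.1 m
Pipe 2: V = 0.1536 m/s, Re = 1.37×10^4, ε/D = 1.86×10^-4, f = 0.02885, h_2 = f(L/D)V²/2g = 0.2533 m
Pipe 3: V = 0.04138 m/s, Re = 7100, ε/D = 1.22×10^-4, f = 0.03429, h_3 = f(L/D)V²/2g = 0.01150 m
Series → Q common, losses add: H = Σh = 105.3 m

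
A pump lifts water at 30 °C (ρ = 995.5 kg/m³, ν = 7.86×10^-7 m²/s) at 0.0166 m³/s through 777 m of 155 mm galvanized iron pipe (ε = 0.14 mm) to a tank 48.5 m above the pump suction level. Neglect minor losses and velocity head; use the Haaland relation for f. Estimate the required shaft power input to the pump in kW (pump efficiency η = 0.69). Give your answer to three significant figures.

V = 4Q/(πD²) = 0.8797 m/s; Re = 1.73×10^5; ε/D = 9.03×10^-4; f = 0.02070
h_f = f(L/D)V²/2g = 4.093 m
Total head H = z + h_f = 48.5 + 4.093 = 52.59 m
P_hyd = ρgQH = 995.5·9.81·0.0166·52.59 = 8.526 kW
P_shaft = P_hyd/η = 8.526/0.69 = 12.36 kW

P_shaft ≈ 12.4 kW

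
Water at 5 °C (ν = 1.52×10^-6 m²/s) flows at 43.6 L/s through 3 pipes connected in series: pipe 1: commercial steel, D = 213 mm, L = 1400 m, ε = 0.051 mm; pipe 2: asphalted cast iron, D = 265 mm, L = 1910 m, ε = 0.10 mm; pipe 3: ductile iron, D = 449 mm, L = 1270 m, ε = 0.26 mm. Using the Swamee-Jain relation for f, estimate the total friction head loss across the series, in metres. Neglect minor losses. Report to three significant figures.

H ≈ 13.5 m

Pipe 1: V = 1.224 m/s, Re = 1.71×10^5, ε/D = 2.39×10^-4, f = 0.01775, h_1 = f(L/D)V²/2g = 8.900 m
Pipe 2: V = 0.7905 m/s, Re = 1.38×10^5, ε/D = 3.77×10^-4, f = 0.01904, h_2 = f(L/D)V²/2g = 4.371 m
Pipe 3: V = 0.2754 m/s, Re = 8.13×10^4, ε/D = 5.79×10^-4, f = 0.02130, h_3 = f(L/D)V²/2g = 0.2328 m
Series → Q common, losses add: H = Σh = 13.50 m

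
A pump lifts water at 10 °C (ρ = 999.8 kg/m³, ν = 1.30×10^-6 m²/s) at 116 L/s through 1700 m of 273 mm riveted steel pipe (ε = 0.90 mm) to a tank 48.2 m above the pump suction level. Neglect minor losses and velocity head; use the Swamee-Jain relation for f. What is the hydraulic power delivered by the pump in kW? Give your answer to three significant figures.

V = 4Q/(πD²) = 1.982 m/s; Re = 4.16×10^5; ε/D = 0.00330; f = 0.02730
h_f = f(L/D)V²/2g = 34.02 m
Total head H = z + h_f = 48.2 + 34.02 = 82.22 m
P_hyd = ρgQH = 999.8·9.81·0.116·82.22 = 93.55 kW

P_hyd ≈ 93.5 kW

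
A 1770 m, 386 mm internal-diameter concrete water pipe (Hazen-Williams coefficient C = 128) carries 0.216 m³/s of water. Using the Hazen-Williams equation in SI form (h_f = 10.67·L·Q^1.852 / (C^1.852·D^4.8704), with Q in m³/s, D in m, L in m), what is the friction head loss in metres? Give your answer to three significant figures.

h_f = 10.67·1770·0.216^1.852 / (128^1.852·0.386^4.8704) = 14.27 m

h_f ≈ 14.3 m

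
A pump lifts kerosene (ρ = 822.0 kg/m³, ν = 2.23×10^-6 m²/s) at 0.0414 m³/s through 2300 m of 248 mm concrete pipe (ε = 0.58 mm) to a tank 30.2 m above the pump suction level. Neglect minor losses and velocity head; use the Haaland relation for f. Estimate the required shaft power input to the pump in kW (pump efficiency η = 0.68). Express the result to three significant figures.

V = 4Q/(πD²) = 0.8571 m/s; Re = 9.53×10^4; ε/D = 0.00234; f = 0.02591
h_f = f(L/D)V²/2g = 8.995 m
Total head H = z + h_f = 30.2 + 8.995 = 39.19 m
P_hyd = ρgQH = 822.0·9.81·0.0414·39.19 = 13.08 kW
P_shaft = P_hyd/η = 13.08/0.68 = 19.24 kW

P_shaft ≈ 19.2 kW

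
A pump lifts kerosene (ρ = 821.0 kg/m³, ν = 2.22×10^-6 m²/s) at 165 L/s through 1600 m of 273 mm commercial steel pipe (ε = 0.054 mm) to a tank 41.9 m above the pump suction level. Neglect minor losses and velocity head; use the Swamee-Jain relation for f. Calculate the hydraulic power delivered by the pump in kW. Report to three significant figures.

V = 4Q/(πD²) = 2.819 m/s; Re = 3.47×10^5; ε/D = 1.98×10^-4; f = 0.01604
h_f = f(L/D)V²/2g = 38.07 m
Total head H = z + h_f = 41.9 + 38.07 = 79.97 m
P_hyd = ρgQH = 821.0·9.81·0.165·79.97 = 106.3 kW

P_hyd ≈ 106 kW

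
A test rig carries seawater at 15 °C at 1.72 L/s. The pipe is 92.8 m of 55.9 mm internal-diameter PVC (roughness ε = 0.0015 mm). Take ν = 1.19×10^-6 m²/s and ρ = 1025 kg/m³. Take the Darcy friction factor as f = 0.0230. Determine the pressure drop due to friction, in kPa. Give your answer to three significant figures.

V = 4Q/(πD²) = 4·0.00172/(π·0.0559²) = 0.7008 m/s
h_f = f(L/D)V²/(2g) = 0.02300·(92.8/0.0559)·0.7008²/(2·9.81) = 0.9559 m
Δp = ρg·h_f = 1025·9.81·0.9559 = 9.611 kPa

Δp ≈ 9.61 kPa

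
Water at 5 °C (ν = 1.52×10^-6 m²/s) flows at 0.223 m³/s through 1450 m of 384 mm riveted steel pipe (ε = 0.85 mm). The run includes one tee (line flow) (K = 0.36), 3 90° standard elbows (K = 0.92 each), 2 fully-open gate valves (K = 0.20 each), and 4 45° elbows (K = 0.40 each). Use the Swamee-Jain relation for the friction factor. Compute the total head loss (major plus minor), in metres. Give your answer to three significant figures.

V = 4Q/(πD²) = 1.926 m/s; V²/2g = 0.1890 m
Re = 4.86×10^5, ε/D = 0.00221 → f = 0.02453 (Swamee-Jain)
Major: h_f = f(L/D)·V²/2g = 0.02453·3776·0.1890 = 17.50 m
Minor: ΣK = 5.12; h_m = ΣK·V²/2g = 0.9676 m
Total H_L = 17.50 + 0.9676 = 18.47 m

H_L ≈ 18.5 m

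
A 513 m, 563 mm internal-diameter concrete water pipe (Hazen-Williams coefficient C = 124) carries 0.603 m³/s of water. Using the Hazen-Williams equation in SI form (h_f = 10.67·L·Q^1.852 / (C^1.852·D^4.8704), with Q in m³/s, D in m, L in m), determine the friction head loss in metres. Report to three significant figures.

h_f ≈ 4.67 m

h_f = 10.67·513·0.603^1.852 / (124^1.852·0.563^4.8704) = 4.672 m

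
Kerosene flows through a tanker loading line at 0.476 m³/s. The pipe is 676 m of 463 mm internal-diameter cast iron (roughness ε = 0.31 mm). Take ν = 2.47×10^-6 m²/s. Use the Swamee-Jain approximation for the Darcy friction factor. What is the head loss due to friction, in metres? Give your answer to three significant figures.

V = 4Q/(πD²) = 4·0.476/(π·0.463²) = 2.827 m/s
Re = VD/ν = 2.827·0.463/2.47×10^-6 = 5.30×10^5 → turbulent
ε/D = 0.31/463 = 6.70×10^-4
Swamee-Jain: f = 0.01872
h_f = f(L/D)V²/(2g) = 0.01872·(676/0.463)·2.827²/(2·9.81) = 11.13 m

h_f ≈ 11.1 m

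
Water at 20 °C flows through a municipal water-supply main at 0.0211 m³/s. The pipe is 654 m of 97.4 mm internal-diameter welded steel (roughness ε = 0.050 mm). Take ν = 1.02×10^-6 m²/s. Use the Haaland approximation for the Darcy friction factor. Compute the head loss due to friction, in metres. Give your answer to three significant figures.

h_f ≈ 50.2 m

V = 4Q/(πD²) = 4·0.0211/(π·0.0974²) = 2.832 m/s
Re = VD/ν = 2.832·0.0974/1.02×10^-6 = 2.70×10^5 → turbulent
ε/D = 0.050/97.4 = 5.13×10^-4
Haaland: f = 0.01828
h_f = f(L/D)V²/(2g) = 0.01828·(654/0.0974)·2.832²/(2·9.81) = 50.16 m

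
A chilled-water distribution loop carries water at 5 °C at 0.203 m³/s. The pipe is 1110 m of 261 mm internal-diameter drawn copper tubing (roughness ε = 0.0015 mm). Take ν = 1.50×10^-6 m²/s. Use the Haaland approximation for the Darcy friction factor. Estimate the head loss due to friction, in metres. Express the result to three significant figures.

V = 4Q/(πD²) = 4·0.203/(π·0.261²) = 3.794 m/s
Re = VD/ν = 3.794·0.261/1.50×10^-6 = 6.60×10^5 → turbulent
ε/D = 0.0015/261 = 5.75×10^-6
Haaland: f = 0.01251
h_f = f(L/D)V²/(2g) = 0.01251·(1110/0.261)·3.794²/(2·9.81) = 39.05 m

h_f ≈ 39.1 m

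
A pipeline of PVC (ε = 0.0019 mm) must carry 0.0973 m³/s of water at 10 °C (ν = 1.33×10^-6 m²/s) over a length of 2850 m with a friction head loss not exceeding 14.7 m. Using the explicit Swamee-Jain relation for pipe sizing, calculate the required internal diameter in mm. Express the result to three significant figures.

Swamee-Jain (Type III): D = 0.66·[ε^1.25·(LQ²/(gh_f))^4.75 + ν·Q^9.4·(L/(gh_f))^5.2]^0.04
LQ²/(gh_f) = 0.1871; L/(gh_f) = 19.76
Term 1 = ε^1.25·(…)^4.75 = 2.46×10^-11; Term 2 = ν·Q^9.4·(…)^5.2 = 2.24×10^-9
D = 0.66·(2.46×10^-11 + 2.24×10^-9)^0.04 = 0.2977 m = 298 mm
Check: V = 1.40 m/s, Re = 3.13×10^5, f = 0.01434, h_f = 13.7 m ≈ 14.7 m ✓

D ≈ 298 mm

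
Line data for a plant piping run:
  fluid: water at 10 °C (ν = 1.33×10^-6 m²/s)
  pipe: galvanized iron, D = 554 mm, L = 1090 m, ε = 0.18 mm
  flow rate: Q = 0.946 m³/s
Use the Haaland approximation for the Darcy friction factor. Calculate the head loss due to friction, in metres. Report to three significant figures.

V = 4Q/(πD²) = 4·0.946/(π·0.554²) = 3.924 m/s
Re = VD/ν = 3.924·0.554/1.33×10^-6 = 1.63×10^6 → turbulent
ε/D = 0.18/554 = 3.25×10^-4
Haaland: f = 0.01560
h_f = f(L/D)V²/(2g) = 0.01560·(1090/0.554)·3.924²/(2·9.81) = 24.09 m

h_f ≈ 24.1 m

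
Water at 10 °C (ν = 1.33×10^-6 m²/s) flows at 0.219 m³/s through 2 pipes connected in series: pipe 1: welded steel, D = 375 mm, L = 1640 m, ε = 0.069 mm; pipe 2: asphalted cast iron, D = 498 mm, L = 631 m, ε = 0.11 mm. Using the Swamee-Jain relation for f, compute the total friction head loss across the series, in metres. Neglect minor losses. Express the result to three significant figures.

Pipe 1: V = 1.983 m/s, Re = 5.59×10^5, ε/D = 1.84×10^-4, f = 0.01521, h_1 = f(L/D)V²/2g = 13.33 m
Pipe 2: V = 1.124 m/s, Re = 4.21×10^5, ε/D = 2.21×10^-4, f = 0.01594, h_2 = f(L/D)V²/2g = 1.301 m
Series → Q common, losses add: H = Σh = 14.63 m

H ≈ 14.6 m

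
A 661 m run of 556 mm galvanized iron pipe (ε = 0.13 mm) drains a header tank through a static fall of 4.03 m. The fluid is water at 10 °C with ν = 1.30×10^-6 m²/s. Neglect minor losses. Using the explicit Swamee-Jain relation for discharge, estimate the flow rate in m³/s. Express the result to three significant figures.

Q ≈ 0.509 m³/s

Swamee-Jain (Type II): Q = -0.965·√(gD⁵h_f/L)·ln[ε/(3.7D) + √(3.17ν²L/(gD³h_f))]
√(gD⁵h_f/L) = √(9.81·0.556⁵·4.03/661) = 0.05637
ε/(3.7D) = 6.32×10^-5; √(3.17ν²L/(gD³h_f)) = 2.28×10^-5
Q = -0.965·0.05637·ln(8.602×10^-5) = 0.5092 m³/s
Check: V = 2.10 m/s, Re = 8.97×10^5, f = 0.01521, h_f = 4.06 m ≈ 4.03 m ✓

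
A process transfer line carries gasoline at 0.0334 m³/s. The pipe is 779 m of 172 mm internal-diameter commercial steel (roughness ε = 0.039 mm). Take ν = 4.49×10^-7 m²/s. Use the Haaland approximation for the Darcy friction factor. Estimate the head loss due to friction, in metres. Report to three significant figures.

h_f ≈ 7.36 m

V = 4Q/(πD²) = 4·0.0334/(π·0.172²) = 1.437 m/s
Re = VD/ν = 1.437·0.172/4.49×10^-7 = 5.51×10^5 → turbulent
ε/D = 0.039/172 = 2.27×10^-4
Haaland: f = 0.01542
h_f = f(L/D)V²/(2g) = 0.01542·(779/0.172)·1.437²/(2·9.81) = 7.357 m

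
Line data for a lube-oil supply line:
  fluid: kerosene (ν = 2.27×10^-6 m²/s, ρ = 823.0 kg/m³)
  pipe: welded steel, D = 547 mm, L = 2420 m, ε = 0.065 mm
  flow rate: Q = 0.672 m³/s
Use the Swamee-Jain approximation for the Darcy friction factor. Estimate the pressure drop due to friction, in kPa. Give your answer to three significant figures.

Δp ≈ 212 kPa

V = 4Q/(πD²) = 4·0.672/(π·0.547²) = 2.860 m/s
Re = VD/ν = 2.860·0.547/2.27×10^-6 = 6.89×10^5 → turbulent
ε/D = 0.065/547 = 1.19×10^-4
Swamee-Jain: f = 0.01422
h_f = f(L/D)V²/(2g) = 0.01422·(2420/0.547)·2.860²/(2·9.81) = 26.22 m
Δp = ρg·h_f = 823.0·9.81·26.22 = 211.7 kPa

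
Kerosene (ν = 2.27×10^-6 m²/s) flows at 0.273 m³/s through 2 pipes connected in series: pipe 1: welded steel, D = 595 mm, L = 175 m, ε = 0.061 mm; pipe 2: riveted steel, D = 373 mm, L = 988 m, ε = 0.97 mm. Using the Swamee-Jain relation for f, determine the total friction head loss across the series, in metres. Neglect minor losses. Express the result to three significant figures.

H ≈ 21.8 m

Pipe 1: V = 0.9818 m/s, Re = 2.57×10^5, ε/D = 1.03×10^-4, f = 0.01580, h_1 = f(L/D)V²/2g = 0.2283 m
Pipe 2: V = 2.498 m/s, Re = 4.11×10^5, ε/D = 0.00260, f = 0.02564, h_2 = f(L/D)V²/2g = 21.60 m
Series → Q common, losses add: H = Σh = 21.83 m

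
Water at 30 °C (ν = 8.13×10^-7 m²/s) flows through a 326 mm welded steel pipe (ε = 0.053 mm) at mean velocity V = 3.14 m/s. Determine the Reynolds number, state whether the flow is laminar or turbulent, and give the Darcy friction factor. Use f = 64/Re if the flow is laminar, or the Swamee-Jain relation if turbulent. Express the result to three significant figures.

Re = VD/ν = 3.140·0.326/8.13×10^-7 = 1.26×10^6
Re > 4000 → turbulent; ε/D = 1.63×10^-4
Swamee-Jain: f = 0.01415

Re ≈ 1.26×10^6; turbulent; f ≈ 0.0141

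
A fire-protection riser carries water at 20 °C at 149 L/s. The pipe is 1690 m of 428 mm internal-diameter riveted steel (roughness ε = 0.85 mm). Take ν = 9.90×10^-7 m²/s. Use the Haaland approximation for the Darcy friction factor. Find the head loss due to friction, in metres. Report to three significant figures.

V = 4Q/(πD²) = 4·0.149/(π·0.428²) = 1.036 m/s
Re = VD/ν = 1.036·0.428/9.90×10^-7 = 4.48×10^5 → turbulent
ε/D = 0.85/428 = 0.00199
Haaland: f = 0.02378
h_f = f(L/D)V²/(2g) = 0.02378·(1690/0.428)·1.036²/(2·9.81) = 5.134 m

h_f ≈ 5.13 m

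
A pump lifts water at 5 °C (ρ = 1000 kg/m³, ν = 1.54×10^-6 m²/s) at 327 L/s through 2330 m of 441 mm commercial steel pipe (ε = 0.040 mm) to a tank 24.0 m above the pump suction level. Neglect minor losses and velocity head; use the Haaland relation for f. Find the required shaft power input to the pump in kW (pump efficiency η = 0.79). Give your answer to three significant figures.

V = 4Q/(πD²) = 2.141 m/s; Re = 6.13×10^5; ε/D = 9.07×10^-5; f = 0.01383
h_f = f(L/D)V²/2g = 17.07 m
Total head H = z + h_f = 24.0 + 17.07 = 41.07 m
P_hyd = ρgQH = 1000·9.81·0.327·41.07 = 131.7 kW
P_shaft = P_hyd/η = 131.7/0.79 = 166.8 kW

P_shaft ≈ 167 kW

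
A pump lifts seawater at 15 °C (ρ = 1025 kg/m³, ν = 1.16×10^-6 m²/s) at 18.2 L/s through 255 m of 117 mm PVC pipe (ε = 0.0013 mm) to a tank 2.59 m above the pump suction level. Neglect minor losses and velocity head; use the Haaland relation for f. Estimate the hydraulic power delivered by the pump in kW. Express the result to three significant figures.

P_hyd ≈ 1.41 kW

V = 4Q/(πD²) = 1.693 m/s; Re = 1.71×10^5; ε/D = 1.11×10^-5; f = 0.01605
h_f = f(L/D)V²/2g = 5.108 m
Total head H = z + h_f = 2.59 + 5.108 = 7.698 m
P_hyd = ρgQH = 1025·9.81·0.0182·7.698 = 1.409 kW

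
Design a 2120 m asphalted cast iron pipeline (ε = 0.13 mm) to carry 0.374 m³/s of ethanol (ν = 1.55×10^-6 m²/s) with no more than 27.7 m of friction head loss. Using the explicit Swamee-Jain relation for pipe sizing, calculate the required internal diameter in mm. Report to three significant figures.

D ≈ 434 mm

Swamee-Jain (Type III): D = 0.66·[ε^1.25·(LQ²/(gh_f))^4.75 + ν·Q^9.4·(L/(gh_f))^5.2]^0.04
LQ²/(gh_f) = 1.091; L/(gh_f) = 7.802
Term 1 = ε^1.25·(…)^4.75 = 2.10×10^-5; Term 2 = ν·Q^9.4·(…)^5.2 = 6.53×10^-6
D = 0.66·(2.10×10^-5 + 6.53×10^-6)^0.04 = 0.4337 m = 434 mm
Check: V = 2.53 m/s, Re = 7.08×10^5, f = 0.01602, h_f = 25.6 m ≈ 27.7 m ✓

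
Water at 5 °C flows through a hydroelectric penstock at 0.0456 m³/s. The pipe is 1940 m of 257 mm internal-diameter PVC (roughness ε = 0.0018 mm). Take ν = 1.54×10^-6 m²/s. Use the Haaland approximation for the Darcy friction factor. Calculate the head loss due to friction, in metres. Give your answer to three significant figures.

h_f ≈ 4.91 m

V = 4Q/(πD²) = 4·0.0456/(π·0.257²) = 0.8790 m/s
Re = VD/ν = 0.8790·0.257/1.54×10^-6 = 1.47×10^5 → turbulent
ε/D = 0.0018/257 = 7.00×10^-6
Haaland: f = 0.01651
h_f = f(L/D)V²/(2g) = 0.01651·(1940/0.257)·0.8790²/(2·9.81) = 4.909 m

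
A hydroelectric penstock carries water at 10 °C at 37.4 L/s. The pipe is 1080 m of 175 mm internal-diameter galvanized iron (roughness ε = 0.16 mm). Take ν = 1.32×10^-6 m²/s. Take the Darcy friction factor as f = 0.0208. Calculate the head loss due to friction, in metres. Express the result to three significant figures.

h_f ≈ 15.8 m

V = 4Q/(πD²) = 4·0.0374/(π·0.175²) = 1.555 m/s
h_f = f(L/D)V²/(2g) = 0.02080·(1080/0.175)·1.555²/(2·9.81) = 15.82 m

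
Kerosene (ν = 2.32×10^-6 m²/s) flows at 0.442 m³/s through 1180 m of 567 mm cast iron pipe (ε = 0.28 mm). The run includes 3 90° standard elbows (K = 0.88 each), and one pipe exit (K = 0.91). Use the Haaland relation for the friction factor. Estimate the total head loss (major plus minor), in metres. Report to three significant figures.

H_L ≈ 6.30 m

V = 4Q/(πD²) = 1.751 m/s; V²/2g = 0.1562 m
Re = 4.28×10^5, ε/D = 4.94×10^-4 → f = 0.01767 (Haaland)
Major: h_f = f(L/D)·V²/2g = 0.01767·2081·0.1562 = 5.743 m
Minor: ΣK = 3.55; h_m = ΣK·V²/2g = 0.5544 m
Total H_L = 5.743 + 0.5544 = 6.298 m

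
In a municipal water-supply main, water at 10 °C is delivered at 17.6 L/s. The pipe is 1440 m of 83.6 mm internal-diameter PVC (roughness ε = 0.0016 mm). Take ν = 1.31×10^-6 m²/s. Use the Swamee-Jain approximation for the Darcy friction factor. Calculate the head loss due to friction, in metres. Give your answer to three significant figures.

V = 4Q/(πD²) = 4·0.0176/(π·0.0836²) = 3.206 m/s
Re = VD/ν = 3.206·0.0836/1.31×10^-6 = 2.05×10^5 → turbulent
ε/D = 0.0016/83.6 = 1.91×10^-5
Swamee-Jain: f = 0.01564
h_f = f(L/D)V²/(2g) = 0.01564·(1440/0.0836)·3.206²/(2·9.81) = 141.2 m

h_f ≈ 141 m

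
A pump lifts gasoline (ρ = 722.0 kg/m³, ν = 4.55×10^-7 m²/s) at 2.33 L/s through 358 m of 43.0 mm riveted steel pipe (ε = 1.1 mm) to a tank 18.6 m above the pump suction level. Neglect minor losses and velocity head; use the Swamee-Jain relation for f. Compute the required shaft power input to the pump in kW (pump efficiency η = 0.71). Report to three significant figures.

V = 4Q/(πD²) = 1.604 m/s; Re = 1.52×10^5; ε/D = 0.0256; f = 0.05396
h_f = f(L/D)V²/2g = 58.94 m
Total head H = z + h_f = 18.6 + 58.94 = 77.54 m
P_hyd = ρgQH = 722.0·9.81·0.00233·77.54 = 1.280 kW
P_shaft = P_hyd/η = 1.280/0.71 = 1.802 kW

P_shaft ≈ 1.80 kW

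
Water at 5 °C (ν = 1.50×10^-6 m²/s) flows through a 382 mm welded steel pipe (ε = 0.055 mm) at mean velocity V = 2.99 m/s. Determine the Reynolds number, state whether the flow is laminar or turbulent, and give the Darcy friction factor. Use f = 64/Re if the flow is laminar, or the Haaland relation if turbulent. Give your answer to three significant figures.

Re = VD/ν = 2.990·0.382/1.50×10^-6 = 7.61×10^5
Re > 4000 → turbulent; ε/D = 1.44×10^-4
Haaland: f = 0.01420

Re ≈ 7.61×10^5; turbulent; f ≈ 0.0142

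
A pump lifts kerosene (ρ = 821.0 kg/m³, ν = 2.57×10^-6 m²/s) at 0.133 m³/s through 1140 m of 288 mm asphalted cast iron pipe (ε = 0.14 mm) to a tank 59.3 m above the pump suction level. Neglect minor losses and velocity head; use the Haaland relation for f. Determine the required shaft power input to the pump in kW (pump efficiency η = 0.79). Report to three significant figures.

V = 4Q/(πD²) = 2.042 m/s; Re = 2.29×10^5; ε/D = 4.86×10^-4; f = 0.01835
h_f = f(L/D)V²/2g = 15.44 m
Total head H = z + h_f = 59.3 + 15.44 = 74.74 m
P_hyd = ρgQH = 821.0·9.81·0.133·74.74 = 80.06 kW
P_shaft = P_hyd/η = 80.06/0.79 = 101.3 kW

P_shaft ≈ 101 kW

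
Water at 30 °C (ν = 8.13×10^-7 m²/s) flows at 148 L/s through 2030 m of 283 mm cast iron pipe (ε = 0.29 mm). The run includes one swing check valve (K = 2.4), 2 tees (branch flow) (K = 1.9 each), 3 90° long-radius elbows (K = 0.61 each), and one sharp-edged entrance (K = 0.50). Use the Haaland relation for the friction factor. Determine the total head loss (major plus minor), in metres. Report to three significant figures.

H_L ≈ 43.1 m

V = 4Q/(πD²) = 2.353 m/s; V²/2g = 0.2822 m
Re = 8.19×10^5, ε/D = 0.00102 → f = 0.02011 (Haaland)
Major: h_f = f(L/D)·V²/2g = 0.02011·7173·0.2822 = 40.70 m
Minor: ΣK = 8.53; h_m = ΣK·V²/2g = 2.407 m
Total H_L = 40.70 + 2.407 = 43.11 m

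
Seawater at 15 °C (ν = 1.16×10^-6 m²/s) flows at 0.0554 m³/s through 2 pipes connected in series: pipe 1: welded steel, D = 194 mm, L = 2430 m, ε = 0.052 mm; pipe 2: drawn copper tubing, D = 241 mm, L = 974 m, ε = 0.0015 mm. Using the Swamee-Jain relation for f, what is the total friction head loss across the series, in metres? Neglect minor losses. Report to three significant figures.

Pipe 1: V = 1.874 m/s, Re = 3.13×10^5, ε/D = 2.68×10^-4, f = 0.01676, h_1 = f(L/D)V²/2g = 37.59 m
Pipe 2: V = 1.214 m/s, Re = 2.52×10^5, ε/D = 6.22×10^-6, f = 0.01492, h_2 = f(L/D)V²/2g = 4.532 m
Series → Q common, losses add: H = Σh = 42.12 m

H ≈ 42.1 m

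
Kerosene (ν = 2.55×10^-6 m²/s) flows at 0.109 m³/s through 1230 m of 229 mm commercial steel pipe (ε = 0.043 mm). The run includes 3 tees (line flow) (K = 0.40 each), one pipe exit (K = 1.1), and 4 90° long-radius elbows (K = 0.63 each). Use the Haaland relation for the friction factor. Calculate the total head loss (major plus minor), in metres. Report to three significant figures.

H_L ≈ 33.2 m

V = 4Q/(πD²) = 2.646 m/s; V²/2g = 0.3570 m
Re = 2.38×10^5, ε/D = 1.88×10^-4 → f = 0.01642 (Haaland)
Major: h_f = f(L/D)·V²/2g = 0.01642·5371·0.3570 = 31.48 m
Minor: ΣK = 4.82; h_m = ΣK·V²/2g = 1.721 m
Total H_L = 31.48 + 1.721 = 33.20 m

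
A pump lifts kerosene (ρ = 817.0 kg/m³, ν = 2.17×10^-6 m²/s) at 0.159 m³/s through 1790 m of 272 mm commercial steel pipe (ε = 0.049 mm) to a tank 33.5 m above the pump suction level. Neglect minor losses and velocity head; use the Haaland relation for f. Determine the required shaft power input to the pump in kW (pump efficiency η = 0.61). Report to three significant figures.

V = 4Q/(πD²) = 2.736 m/s; Re = 3.43×10^5; ε/D = 1.80×10^-4; f = 0.01567
h_f = f(L/D)V²/2g = 39.35 m
Total head H = z + h_f = 33.5 + 39.35 = 72.85 m
P_hyd = ρgQH = 817.0·9.81·0.159·72.85 = 92.84 kW
P_shaft = P_hyd/η = 92.84/0.61 = 152.2 kW

P_shaft ≈ 152 kW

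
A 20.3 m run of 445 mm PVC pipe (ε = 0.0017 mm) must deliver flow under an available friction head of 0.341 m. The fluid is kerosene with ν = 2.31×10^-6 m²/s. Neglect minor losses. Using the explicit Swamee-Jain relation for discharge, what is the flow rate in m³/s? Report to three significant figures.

Q ≈ 0.531 m³/s

Swamee-Jain (Type II): Q = -0.965·√(gD⁵h_f/L)·ln[ε/(3.7D) + √(3.17ν²L/(gD³h_f))]
√(gD⁵h_f/L) = √(9.81·0.445⁵·0.341/20.3) = 0.05362
ε/(3.7D) = 1.03×10^-6; √(3.17ν²L/(gD³h_f)) = 3.41×10^-5
Q = -0.965·0.05362·ln(3.516×10^-5) = 0.5307 m³/s
Check: V = 3.41 m/s, Re = 6.57×10^5, f = 0.01255, h_f = 0.340 m ≈ 0.341 m ✓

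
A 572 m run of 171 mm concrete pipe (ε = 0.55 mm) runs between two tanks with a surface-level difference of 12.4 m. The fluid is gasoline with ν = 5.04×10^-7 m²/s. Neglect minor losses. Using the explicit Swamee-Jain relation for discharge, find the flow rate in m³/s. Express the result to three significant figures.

Q ≈ 0.0378 m³/s

Swamee-Jain (Type II): Q = -0.965·√(gD⁵h_f/L)·ln[ε/(3.7D) + √(3.17ν²L/(gD³h_f))]
√(gD⁵h_f/L) = √(9.81·0.171⁵·12.4/572) = 0.005576
ε/(3.7D) = 8.69×10^-4; √(3.17ν²L/(gD³h_f)) = 2.75×10^-5
Q = -0.965·0.005576·ln(8.968×10^-4) = 0.03776 m³/s
Check: V = 1.64 m/s, Re = 5.58×10^5, f = 0.02702, h_f = 12.4 m ≈ 12.4 m ✓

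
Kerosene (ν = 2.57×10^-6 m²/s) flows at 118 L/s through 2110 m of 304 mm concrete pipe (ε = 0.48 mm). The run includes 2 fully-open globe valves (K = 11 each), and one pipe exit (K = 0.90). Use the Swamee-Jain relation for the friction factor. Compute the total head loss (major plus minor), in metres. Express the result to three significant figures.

H_L ≈ 24.8 m

V = 4Q/(πD²) = 1.626 m/s; V²/2g = 0.1347 m
Re = 1.92×10^5, ε/D = 0.00158 → f = 0.02327 (Swamee-Jain)
Major: h_f = f(L/D)·V²/2g = 0.02327·6941·0.1347 = 21.76 m
Minor: ΣK = 22.9; h_m = ΣK·V²/2g = 3.085 m
Total H_L = 21.76 + 3.085 = 24.84 m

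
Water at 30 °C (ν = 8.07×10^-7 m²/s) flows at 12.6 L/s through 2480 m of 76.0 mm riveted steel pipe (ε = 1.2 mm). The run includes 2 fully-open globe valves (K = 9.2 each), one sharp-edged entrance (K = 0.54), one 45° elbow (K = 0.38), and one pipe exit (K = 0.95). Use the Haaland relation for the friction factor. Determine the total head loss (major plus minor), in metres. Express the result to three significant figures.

V = 4Q/(πD²) = 2.777 m/s; V²/2g = 0.3932 m
Re = 2.62×10^5, ε/D = 0.0158 → f = 0.04477 (Haaland)
Major: h_f = f(L/D)·V²/2g = 0.04477·32632·0.3932 = 574.4 m
Minor: ΣK = 20.3; h_m = ΣK·V²/2g = 7.970 m
Total H_L = 574.4 + 7.970 = 582.4 m

H_L ≈ 582 m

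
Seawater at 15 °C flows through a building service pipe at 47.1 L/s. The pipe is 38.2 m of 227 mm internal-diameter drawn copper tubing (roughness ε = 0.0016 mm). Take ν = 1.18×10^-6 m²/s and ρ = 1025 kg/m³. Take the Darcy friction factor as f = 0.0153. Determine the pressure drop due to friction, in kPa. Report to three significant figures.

V = 4Q/(πD²) = 4·0.0471/(π·0.227²) = 1.164 m/s
h_f = f(L/D)V²/(2g) = 0.01530·(38.2/0.227)·1.164²/(2·9.81) = 0.1777 m
Δp = ρg·h_f = 1025·9.81·0.1777 = 1.787 kPa

Δp ≈ 1.79 kPa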